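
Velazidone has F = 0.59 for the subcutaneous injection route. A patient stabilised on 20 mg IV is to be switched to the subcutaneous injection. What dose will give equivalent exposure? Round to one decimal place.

For equal systemic exposure: F × D_ev = D_iv
D_ev = D_iv / F = 20 / 0.59 = 33.8983 mg

D_subcutaneous = 33.9 mg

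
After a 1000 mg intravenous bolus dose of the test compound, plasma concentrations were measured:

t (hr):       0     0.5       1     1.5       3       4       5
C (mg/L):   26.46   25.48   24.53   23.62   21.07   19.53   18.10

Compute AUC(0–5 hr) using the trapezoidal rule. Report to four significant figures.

AUC = 110.2 mg/L·hr

Trapezoidal AUC_0→5:
  [0→0.5]: (26.46+25.48)/2 × 0.5 = 12.985
  [0.5→1]: (25.48+24.53)/2 × 0.5 = 12.5025
  [1→1.5]: (24.53+23.62)/2 × 0.5 = 12.0375
  [1.5→3]: (23.62+21.07)/2 × 1.5 = 33.5175
  [3→4]: (21.07+19.53)/2 × 1 = 20.3
  [4→5]: (19.53+18.10)/2 × 1 = 18.815
  Sum = 110.1575 mg/L·hr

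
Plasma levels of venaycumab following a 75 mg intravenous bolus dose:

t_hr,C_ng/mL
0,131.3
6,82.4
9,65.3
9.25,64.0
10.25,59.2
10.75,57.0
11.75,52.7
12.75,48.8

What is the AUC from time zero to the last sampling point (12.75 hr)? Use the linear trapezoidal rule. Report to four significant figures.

Trapezoidal AUC_0→12.75:
  [0→6]: (131.3+82.4)/2 × 6 = 641.1
  [6→9]: (82.4+65.3)/2 × 3 = 221.55
  [9→9.25]: (65.3+64.0)/2 × 0.25 = 16.1625
  [9.25→10.25]: (64.0+59.2)/2 × 1 = 61.6
  [10.25→10.75]: (59.2+57.0)/2 × 0.5 = 29.05
  [10.75→11.75]: (57.0+52.7)/2 × 1 = 54.85
  [11.75→12.75]: (52.7+48.8)/2 × 1 = 50.75
  Sum = 1075.0625 ng/mL·hr

AUC = 1075 ng/mL·hr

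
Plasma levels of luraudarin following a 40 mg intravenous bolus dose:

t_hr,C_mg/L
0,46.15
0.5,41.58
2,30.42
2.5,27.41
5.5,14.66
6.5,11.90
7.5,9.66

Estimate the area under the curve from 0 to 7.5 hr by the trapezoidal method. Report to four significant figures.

Trapezoidal AUC_0→7.5:
  [0→0.5]: (46.15+41.58)/2 × 0.5 = 21.9325
  [0.5→2]: (41.58+30.42)/2 × 1.5 = 54.0
  [2→2.5]: (30.42+27.41)/2 × 0.5 = 14.4575
  [2.5→5.5]: (27.41+14.66)/2 × 3 = 63.105
  [5.5→6.5]: (14.66+11.90)/2 × 1 = 13.28
  [6.5→7.5]: (11.90+9.66)/2 × 1 = 10.78
  Sum = 177.555 mg/L·hr

AUC = 177.6 mg/L·hr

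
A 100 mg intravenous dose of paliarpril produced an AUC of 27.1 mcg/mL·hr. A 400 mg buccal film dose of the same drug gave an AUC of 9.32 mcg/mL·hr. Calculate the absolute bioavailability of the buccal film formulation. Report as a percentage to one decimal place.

F = 8.6%

F = (AUC_ev / D_ev) / (AUC_iv / D_iv)
  = (9.32/400) / (27.1/100)
  = 0.0233 / 0.271 = 0.0860
  = 8.60%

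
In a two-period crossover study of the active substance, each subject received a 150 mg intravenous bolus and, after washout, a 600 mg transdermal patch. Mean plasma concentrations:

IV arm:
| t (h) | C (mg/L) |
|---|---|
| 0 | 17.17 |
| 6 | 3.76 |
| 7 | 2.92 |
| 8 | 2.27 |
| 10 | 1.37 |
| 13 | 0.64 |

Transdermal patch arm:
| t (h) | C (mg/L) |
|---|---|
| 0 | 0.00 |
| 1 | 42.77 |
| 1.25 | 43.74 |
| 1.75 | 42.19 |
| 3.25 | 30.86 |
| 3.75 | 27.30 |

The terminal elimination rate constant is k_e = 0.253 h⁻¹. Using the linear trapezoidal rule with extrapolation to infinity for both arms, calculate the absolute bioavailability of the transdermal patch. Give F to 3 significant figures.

Trapezoidal AUC_0→13 (IV):
  [0→6]: (17.17+3.76)/2 × 6 = 62.79
  [6→7]: (3.76+2.92)/2 × 1 = 3.34
  [7→8]: (2.92+2.27)/2 × 1 = 2.595
  [8→10]: (2.27+1.37)/2 × 2 = 3.64
  [10→13]: (1.37+0.64)/2 × 3 = 3.015
  Sum = 75.38 mg/L·h
IV tail: 0.64/0.253 = 2.530; AUC_iv,0→∞ = 75.38 + 2.530 = 77.91 mg/L·h
Trapezoidal AUC_0→3.75 (transdermal patch):
  [0→1]: (0.00+42.77)/2 × 1 = 21.385
  [1→1.25]: (42.77+43.74)/2 × 0.25 = 10.81375
  [1.25→1.75]: (43.74+42.19)/2 × 0.5 = 21.4825
  [1.75→3.25]: (42.19+30.86)/2 × 1.5 = 54.7875
  [3.25→3.75]: (30.86+27.30)/2 × 0.5 = 14.54
  Sum = 123.00875 mg/L·h
transdermal patch tail: 27.30/0.253 = 107.905; AUC_ev,0→∞ = 123.00875 + 107.905 = 230.91375 mg/L·h
F = (AUC_ev/D_ev)/(AUC_iv/D_iv) = (230.91375/600)/(77.91/150) = 0.38485625/0.5194 = 0.7410

F = 0.741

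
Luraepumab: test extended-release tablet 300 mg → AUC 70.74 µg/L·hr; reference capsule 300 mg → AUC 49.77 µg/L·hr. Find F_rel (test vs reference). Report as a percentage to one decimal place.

F_rel = 142.1%

F_rel = (AUC_test/D_test) / (AUC_ref/D_ref)
      = (70.74/300) / (49.77/300)
      = 0.2358 / 0.1659 = 1.4213 = 142.13%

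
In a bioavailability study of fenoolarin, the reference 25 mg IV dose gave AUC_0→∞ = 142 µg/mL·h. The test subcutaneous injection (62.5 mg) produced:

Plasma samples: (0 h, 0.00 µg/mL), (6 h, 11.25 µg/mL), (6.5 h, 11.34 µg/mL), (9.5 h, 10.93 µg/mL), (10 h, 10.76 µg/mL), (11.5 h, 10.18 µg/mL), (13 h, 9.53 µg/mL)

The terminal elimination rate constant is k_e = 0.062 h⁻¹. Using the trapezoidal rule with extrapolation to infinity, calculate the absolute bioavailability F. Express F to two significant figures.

F = 0.74

Trapezoidal AUC_0→13 (subcutaneous injection):
  [0→6]: (0.00+11.25)/2 × 6 = 33.75
  [6→6.5]: (11.25+11.34)/2 × 0.5 = 5.6475
  [6.5→9.5]: (11.34+10.93)/2 × 3 = 33.405
  [9.5→10]: (10.93+10.76)/2 × 0.5 = 5.4225
  [10→11.5]: (10.76+10.18)/2 × 1.5 = 15.705
  [11.5→13]: (10.18+9.53)/2 × 1.5 = 14.7825
  Sum = 108.7125 µg/mL·h
Tail: C_last/k_e = 9.53/0.062 = 153.710
AUC_0→∞ (subcutaneous injection) = 108.7125 + 153.710 = 262.4225 µg/mL·h
F = (AUC_ev/D_ev)/(AUC_iv/D_iv) = (262.4225/62.5)/(142/25) = 4.19876/5.68 = 0.7392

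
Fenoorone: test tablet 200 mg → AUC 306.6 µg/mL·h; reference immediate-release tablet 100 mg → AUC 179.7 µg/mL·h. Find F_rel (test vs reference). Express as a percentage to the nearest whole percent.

F_rel = 85%

F_rel = (AUC_test/D_test) / (AUC_ref/D_ref)
      = (306.6/200) / (179.7/100)
      = 1.533 / 1.797 = 0.8531 = 85.31%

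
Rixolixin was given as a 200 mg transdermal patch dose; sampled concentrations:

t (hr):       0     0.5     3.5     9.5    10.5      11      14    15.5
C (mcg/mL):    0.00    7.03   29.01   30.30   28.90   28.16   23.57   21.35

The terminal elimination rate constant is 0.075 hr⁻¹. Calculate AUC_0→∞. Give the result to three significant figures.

AUC = 674 mcg/mL·hr

Trapezoidal AUC_0→15.5:
  [0→0.5]: (0.00+7.03)/2 × 0.5 = 1.7575
  [0.5→3.5]: (7.03+29.01)/2 × 3 = 54.06
  [3.5→9.5]: (29.01+30.30)/2 × 6 = 177.93
  [9.5→10.5]: (30.30+28.90)/2 × 1 = 29.6
  [10.5→11]: (28.90+28.16)/2 × 0.5 = 14.265
  [11→14]: (28.16+23.57)/2 × 3 = 77.595
  [14→15.5]: (23.57+21.35)/2 × 1.5 = 33.69
  Sum = 388.8975 mcg/mL·hr
Extrapolated tail: C_last / k_e = 21.35 / 0.075 = 284.667
AUC_0→∞ = 388.8975 + 284.667 = 673.5645 mcg/mL·hr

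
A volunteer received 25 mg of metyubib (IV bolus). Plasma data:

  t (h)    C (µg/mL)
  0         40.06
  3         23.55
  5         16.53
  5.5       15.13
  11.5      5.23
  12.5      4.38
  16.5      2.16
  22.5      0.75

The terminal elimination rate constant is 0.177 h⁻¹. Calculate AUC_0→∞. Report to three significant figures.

Trapezoidal AUC_0→22.5:
  [0→3]: (40.06+23.55)/2 × 3 = 95.415
  [3→5]: (23.55+16.53)/2 × 2 = 40.08
  [5→5.5]: (16.53+15.13)/2 × 0.5 = 7.915
  [5.5→11.5]: (15.13+5.23)/2 × 6 = 61.08
  [11.5→12.5]: (5.23+4.38)/2 × 1 = 4.805
  [12.5→16.5]: (4.38+2.16)/2 × 4 = 13.08
  [16.5→22.5]: (2.16+0.75)/2 × 6 = 8.73
  Sum = 231.105 µg/mL·h
Extrapolated tail: C_last / k_e = 0.75 / 0.177 = 4.237
AUC_0→∞ = 231.105 + 4.237 = 235.342 µg/mL·h

AUC = 235 µg/mL·h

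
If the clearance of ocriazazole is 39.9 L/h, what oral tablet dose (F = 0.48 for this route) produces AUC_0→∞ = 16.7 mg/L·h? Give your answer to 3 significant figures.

Dose = 1390 mg

Dose = CL × AUC_0→∞ / F
     = 39.9 × 16.7 / 0.48 = 1388.1875 mg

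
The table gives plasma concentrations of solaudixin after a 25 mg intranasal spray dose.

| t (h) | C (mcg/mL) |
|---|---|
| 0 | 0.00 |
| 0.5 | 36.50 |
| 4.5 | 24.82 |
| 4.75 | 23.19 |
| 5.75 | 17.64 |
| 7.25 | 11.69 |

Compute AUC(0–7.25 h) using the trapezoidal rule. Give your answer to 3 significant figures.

AUC = 180 mcg/mL·h

Trapezoidal AUC_0→7.25:
  [0→0.5]: (0.00+36.50)/2 × 0.5 = 9.125
  [0.5→4.5]: (36.50+24.82)/2 × 4 = 122.64
  [4.5→4.75]: (24.82+23.19)/2 × 0.25 = 6.00125
  [4.75→5.75]: (23.19+17.64)/2 × 1 = 20.415
  [5.75→7.25]: (17.64+11.69)/2 × 1.5 = 21.9975
  Sum = 180.17875 mcg/mL·h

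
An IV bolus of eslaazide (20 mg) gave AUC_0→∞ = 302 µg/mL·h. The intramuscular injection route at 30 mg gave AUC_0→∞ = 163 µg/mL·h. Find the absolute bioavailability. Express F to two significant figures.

F = 0.36

F = (AUC_ev / D_ev) / (AUC_iv / D_iv)
  = (163/30) / (302/20)
  = 5.43333 / 15.1 = 0.3598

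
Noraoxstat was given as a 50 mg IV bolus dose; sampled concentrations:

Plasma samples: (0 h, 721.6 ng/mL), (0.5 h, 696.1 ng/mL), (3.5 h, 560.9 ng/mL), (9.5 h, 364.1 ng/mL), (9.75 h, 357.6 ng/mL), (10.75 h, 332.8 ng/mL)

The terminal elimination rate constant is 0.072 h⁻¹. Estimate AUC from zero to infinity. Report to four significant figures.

Trapezoidal AUC_0→10.75:
  [0→0.5]: (721.6+696.1)/2 × 0.5 = 354.425
  [0.5→3.5]: (696.1+560.9)/2 × 3 = 1885.5
  [3.5→9.5]: (560.9+364.1)/2 × 6 = 2775.0
  [9.5→9.75]: (364.1+357.6)/2 × 0.25 = 90.2125
  [9.75→10.75]: (357.6+332.8)/2 × 1 = 345.2
  Sum = 5450.3375 ng/mL·h
Extrapolated tail: C_last / k_e = 332.8 / 0.072 = 4622.222
AUC_0→∞ = 5450.3375 + 4622.222 = 10072.5595 ng/mL·h

AUC = 10070 ng/mL·h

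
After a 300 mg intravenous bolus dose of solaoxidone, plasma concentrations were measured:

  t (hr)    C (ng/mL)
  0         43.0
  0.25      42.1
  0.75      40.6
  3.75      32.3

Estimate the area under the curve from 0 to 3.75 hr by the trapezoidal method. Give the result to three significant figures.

AUC = 141 ng/mL·hr

Trapezoidal AUC_0→3.75:
  [0→0.25]: (43.0+42.1)/2 × 0.25 = 10.6375
  [0.25→0.75]: (42.1+40.6)/2 × 0.5 = 20.675
  [0.75→3.75]: (40.6+32.3)/2 × 3 = 109.35
  Sum = 140.6625 ng/mL·hr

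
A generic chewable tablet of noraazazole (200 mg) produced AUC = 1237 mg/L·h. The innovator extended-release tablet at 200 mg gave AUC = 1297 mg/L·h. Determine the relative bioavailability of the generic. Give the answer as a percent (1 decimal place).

F_rel = (AUC_test/D_test) / (AUC_ref/D_ref)
      = (1237/200) / (1297/200)
      = 6.185 / 6.485 = 0.9537 = 95.37%

F_rel = 95.4%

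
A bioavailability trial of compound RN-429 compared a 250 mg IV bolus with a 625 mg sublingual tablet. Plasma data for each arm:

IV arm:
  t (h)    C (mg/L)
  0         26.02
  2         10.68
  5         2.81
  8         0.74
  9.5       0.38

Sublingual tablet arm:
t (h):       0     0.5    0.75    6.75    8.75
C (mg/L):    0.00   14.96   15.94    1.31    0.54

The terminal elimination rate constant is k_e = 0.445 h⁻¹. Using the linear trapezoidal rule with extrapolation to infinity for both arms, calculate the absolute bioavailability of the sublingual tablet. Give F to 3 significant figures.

F = 0.390

Trapezoidal AUC_0→9.5 (IV):
  [0→2]: (26.02+10.68)/2 × 2 = 36.7
  [2→5]: (10.68+2.81)/2 × 3 = 20.235
  [5→8]: (2.81+0.74)/2 × 3 = 5.325
  [8→9.5]: (0.74+0.38)/2 × 1.5 = 0.84
  Sum = 63.1 mg/L·h
IV tail: 0.38/0.445 = 0.854; AUC_iv,0→∞ = 63.1 + 0.854 = 63.954 mg/L·h
Trapezoidal AUC_0→8.75 (sublingual tablet):
  [0→0.5]: (0.00+14.96)/2 × 0.5 = 3.74
  [0.5→0.75]: (14.96+15.94)/2 × 0.25 = 3.8625
  [0.75→6.75]: (15.94+1.31)/2 × 6 = 51.75
  [6.75→8.75]: (1.31+0.54)/2 × 2 = 1.85
  Sum = 61.2025 mg/L·h
sublingual tablet tail: 0.54/0.445 = 1.213; AUC_ev,0→∞ = 61.2025 + 1.213 = 62.4155 mg/L·h
F = (AUC_ev/D_ev)/(AUC_iv/D_iv) = (62.4155/625)/(63.954/250) = 0.0998648/0.255816 = 0.3904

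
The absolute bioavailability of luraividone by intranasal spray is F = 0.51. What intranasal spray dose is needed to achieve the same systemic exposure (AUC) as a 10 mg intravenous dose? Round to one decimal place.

For equal systemic exposure: F × D_ev = D_iv
D_ev = D_iv / F = 10 / 0.51 = 19.6078 mg

D_intranasal = 19.6 mg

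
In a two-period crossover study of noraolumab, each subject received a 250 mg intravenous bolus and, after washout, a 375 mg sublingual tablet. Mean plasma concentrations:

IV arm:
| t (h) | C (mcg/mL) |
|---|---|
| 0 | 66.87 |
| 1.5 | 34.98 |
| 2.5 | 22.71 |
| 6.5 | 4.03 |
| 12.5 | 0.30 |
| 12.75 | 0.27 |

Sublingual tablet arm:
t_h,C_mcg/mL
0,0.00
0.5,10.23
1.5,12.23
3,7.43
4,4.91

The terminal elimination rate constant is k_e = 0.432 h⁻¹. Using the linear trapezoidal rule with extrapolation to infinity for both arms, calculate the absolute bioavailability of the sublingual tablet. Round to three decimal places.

Trapezoidal AUC_0→12.75 (IV):
  [0→1.5]: (66.87+34.98)/2 × 1.5 = 76.3875
  [1.5→2.5]: (34.98+22.71)/2 × 1 = 28.845
  [2.5→6.5]: (22.71+4.03)/2 × 4 = 53.48
  [6.5→12.5]: (4.03+0.30)/2 × 6 = 12.99
  [12.5→12.75]: (0.30+0.27)/2 × 0.25 = 0.07125
  Sum = 171.77375 mcg/mL·h
IV tail: 0.27/0.432 = 0.625; AUC_iv,0→∞ = 171.77375 + 0.625 = 172.39875 mcg/mL·h
Trapezoidal AUC_0→4 (sublingual tablet):
  [0→0.5]: (0.00+10.23)/2 × 0.5 = 2.5575
  [0.5→1.5]: (10.23+12.23)/2 × 1 = 11.23
  [1.5→3]: (12.23+7.43)/2 × 1.5 = 14.745
  [3→4]: (7.43+4.91)/2 × 1 = 6.17
  Sum = 34.7025 mcg/mL·h
sublingual tablet tail: 4.91/0.432 = 11.366; AUC_ev,0→∞ = 34.7025 + 11.366 = 46.0685 mcg/mL·h
F = (AUC_ev/D_ev)/(AUC_iv/D_iv) = (46.0685/375)/(172.39875/250) = 0.122849/0.689595 = 0.1781

F = 0.178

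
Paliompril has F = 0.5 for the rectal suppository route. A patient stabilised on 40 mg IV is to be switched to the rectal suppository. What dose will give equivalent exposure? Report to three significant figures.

For equal systemic exposure: F × D_ev = D_iv
D_ev = D_iv / F = 40 / 0.5 = 80 mg

D_rectal = 80.0 mg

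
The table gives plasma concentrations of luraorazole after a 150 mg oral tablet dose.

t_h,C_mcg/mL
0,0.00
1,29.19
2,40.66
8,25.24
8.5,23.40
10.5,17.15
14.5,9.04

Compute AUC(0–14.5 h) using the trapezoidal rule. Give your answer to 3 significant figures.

Trapezoidal AUC_0→14.5:
  [0→1]: (0.00+29.19)/2 × 1 = 14.595
  [1→2]: (29.19+40.66)/2 × 1 = 34.925
  [2→8]: (40.66+25.24)/2 × 6 = 197.7
  [8→8.5]: (25.24+23.40)/2 × 0.5 = 12.16
  [8.5→10.5]: (23.40+17.15)/2 × 2 = 40.55
  [10.5→14.5]: (17.15+9.04)/2 × 4 = 52.38
  Sum = 352.31 mcg/mL·h

AUC = 352 mcg/mL·h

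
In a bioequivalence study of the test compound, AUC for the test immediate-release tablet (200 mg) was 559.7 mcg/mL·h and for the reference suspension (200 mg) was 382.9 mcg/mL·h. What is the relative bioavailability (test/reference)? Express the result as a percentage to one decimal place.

F_rel = (AUC_test/D_test) / (AUC_ref/D_ref)
      = (559.7/200) / (382.9/200)
      = 2.7985 / 1.9145 = 1.4617 = 146.17%

F_rel = 146.2%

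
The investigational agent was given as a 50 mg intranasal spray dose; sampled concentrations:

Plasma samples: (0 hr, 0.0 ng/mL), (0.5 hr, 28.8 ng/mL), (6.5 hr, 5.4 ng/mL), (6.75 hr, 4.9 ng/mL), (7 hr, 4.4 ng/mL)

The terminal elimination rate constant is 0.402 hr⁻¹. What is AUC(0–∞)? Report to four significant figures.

Trapezoidal AUC_0→7:
  [0→0.5]: (0.0+28.8)/2 × 0.5 = 7.2
  [0.5→6.5]: (28.8+5.4)/2 × 6 = 102.6
  [6.5→6.75]: (5.4+4.9)/2 × 0.25 = 1.2875
  [6.75→7]: (4.9+4.4)/2 × 0.25 = 1.1625
  Sum = 112.25 ng/mL·hr
Extrapolated tail: C_last / k_e = 4.4 / 0.402 = 10.945
AUC_0→∞ = 112.25 + 10.945 = 123.195 ng/mL·hr

AUC = 123.2 ng/mL·hr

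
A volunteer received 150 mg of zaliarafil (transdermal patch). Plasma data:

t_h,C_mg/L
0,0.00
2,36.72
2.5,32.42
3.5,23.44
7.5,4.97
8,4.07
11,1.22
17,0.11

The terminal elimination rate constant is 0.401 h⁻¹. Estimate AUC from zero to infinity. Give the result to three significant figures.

AUC = 153 mg/L·h

Trapezoidal AUC_0→17:
  [0→2]: (0.00+36.72)/2 × 2 = 36.72
  [2→2.5]: (36.72+32.42)/2 × 0.5 = 17.285
  [2.5→3.5]: (32.42+23.44)/2 × 1 = 27.93
  [3.5→7.5]: (23.44+4.97)/2 × 4 = 56.82
  [7.5→8]: (4.97+4.07)/2 × 0.5 = 2.26
  [8→11]: (4.07+1.22)/2 × 3 = 7.935
  [11→17]: (1.22+0.11)/2 × 6 = 3.99
  Sum = 152.94 mg/L·h
Extrapolated tail: C_last / k_e = 0.11 / 0.401 = 0.274
AUC_0→∞ = 152.94 + 0.274 = 153.214 mg/L·h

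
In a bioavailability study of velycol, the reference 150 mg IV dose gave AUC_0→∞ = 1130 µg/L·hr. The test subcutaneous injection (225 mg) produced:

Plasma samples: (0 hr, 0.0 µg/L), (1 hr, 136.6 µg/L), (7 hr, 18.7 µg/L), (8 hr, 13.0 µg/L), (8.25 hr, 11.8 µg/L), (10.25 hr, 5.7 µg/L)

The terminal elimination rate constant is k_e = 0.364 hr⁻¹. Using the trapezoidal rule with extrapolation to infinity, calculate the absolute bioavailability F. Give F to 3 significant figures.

Trapezoidal AUC_0→10.25 (subcutaneous injection):
  [0→1]: (0.0+136.6)/2 × 1 = 68.3
  [1→7]: (136.6+18.7)/2 × 6 = 465.9
  [7→8]: (18.7+13.0)/2 × 1 = 15.85
  [8→8.25]: (13.0+11.8)/2 × 0.25 = 3.1
  [8.25→10.25]: (11.8+5.7)/2 × 2 = 17.5
  Sum = 570.65 µg/L·hr
Tail: C_last/k_e = 5.7/0.364 = 15.659
AUC_0→∞ (subcutaneous injection) = 570.65 + 15.659 = 586.309 µg/L·hr
F = (AUC_ev/D_ev)/(AUC_iv/D_iv) = (586.309/225)/(1130/150) = 2.60582/7.53333 = 0.3459

F = 0.346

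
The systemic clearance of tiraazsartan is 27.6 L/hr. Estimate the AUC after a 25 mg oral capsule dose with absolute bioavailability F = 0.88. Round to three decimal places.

AUC = 0.797 mg/L·hr

AUC_0→∞ = F × Dose / CL
        = 0.88 × 25 / 27.6 = 0.797101 mg/L·hr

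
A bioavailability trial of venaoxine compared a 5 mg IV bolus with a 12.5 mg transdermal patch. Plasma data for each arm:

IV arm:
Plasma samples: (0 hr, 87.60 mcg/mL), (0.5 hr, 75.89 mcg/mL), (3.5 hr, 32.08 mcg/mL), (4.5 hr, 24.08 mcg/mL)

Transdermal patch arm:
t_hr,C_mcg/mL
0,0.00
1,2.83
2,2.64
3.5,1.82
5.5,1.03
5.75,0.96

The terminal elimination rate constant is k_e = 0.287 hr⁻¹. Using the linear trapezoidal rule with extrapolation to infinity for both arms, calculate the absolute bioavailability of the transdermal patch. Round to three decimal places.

Trapezoidal AUC_0→4.5 (IV):
  [0→0.5]: (87.60+75.89)/2 × 0.5 = 40.8725
  [0.5→3.5]: (75.89+32.08)/2 × 3 = 161.955
  [3.5→4.5]: (32.08+24.08)/2 × 1 = 28.08
  Sum = 230.9075 mcg/mL·hr
IV tail: 24.08/0.287 = 83.902; AUC_iv,0→∞ = 230.9075 + 83.902 = 314.8095 mcg/mL·hr
Trapezoidal AUC_0→5.75 (transdermal patch):
  [0→1]: (0.00+2.83)/2 × 1 = 1.415
  [1→2]: (2.83+2.64)/2 × 1 = 2.735
  [2→3.5]: (2.64+1.82)/2 × 1.5 = 3.345
  [3.5→5.5]: (1.82+1.03)/2 × 2 = 2.85
  [5.5→5.75]: (1.03+0.96)/2 × 0.25 = 0.24875
  Sum = 10.59375 mcg/mL·hr
transdermal patch tail: 0.96/0.287 = 3.345; AUC_ev,0→∞ = 10.59375 + 3.345 = 13.93875 mcg/mL·hr
F = (AUC_ev/D_ev)/(AUC_iv/D_iv) = (13.93875/12.5)/(314.8095/5) = 1.1151/62.9619 = 0.0177

F = 0.018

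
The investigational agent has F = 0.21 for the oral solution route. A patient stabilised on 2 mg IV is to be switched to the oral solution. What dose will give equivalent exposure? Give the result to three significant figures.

For equal systemic exposure: F × D_ev = D_iv
D_ev = D_iv / F = 2 / 0.21 = 9.52381 mg

D_oral = 9.52 mg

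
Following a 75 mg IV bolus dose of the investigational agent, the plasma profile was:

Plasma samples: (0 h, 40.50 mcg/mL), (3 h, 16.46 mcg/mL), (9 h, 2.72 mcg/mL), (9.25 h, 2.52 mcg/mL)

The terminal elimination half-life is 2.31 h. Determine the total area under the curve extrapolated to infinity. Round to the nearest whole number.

Trapezoidal AUC_0→9.25:
  [0→3]: (40.50+16.46)/2 × 3 = 85.44
  [3→9]: (16.46+2.72)/2 × 6 = 57.54
  [9→9.25]: (2.72+2.52)/2 × 0.25 = 0.655
  Sum = 143.635 mcg/mL·h
k_e = ln2 / t½ = 0.693147 / 2.31 = 0.3001 h^-1
Extrapolated tail: C_last / k_e = 2.52 / 0.3001 = 8.397
AUC_0→∞ = 143.635 + 8.397 = 152.032 mcg/mL·h

AUC = 152 mcg/mL·h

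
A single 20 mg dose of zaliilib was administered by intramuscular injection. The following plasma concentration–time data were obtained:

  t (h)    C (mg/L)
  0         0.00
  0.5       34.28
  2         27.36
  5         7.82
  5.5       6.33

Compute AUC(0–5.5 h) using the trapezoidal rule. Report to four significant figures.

AUC = 111.1 mg/L·h

Trapezoidal AUC_0→5.5:
  [0→0.5]: (0.00+34.28)/2 × 0.5 = 8.57
  [0.5→2]: (34.28+27.36)/2 × 1.5 = 46.23
  [2→5]: (27.36+7.82)/2 × 3 = 52.77
  [5→5.5]: (7.82+6.33)/2 × 0.5 = 3.5375
  Sum = 111.1075 mg/L·h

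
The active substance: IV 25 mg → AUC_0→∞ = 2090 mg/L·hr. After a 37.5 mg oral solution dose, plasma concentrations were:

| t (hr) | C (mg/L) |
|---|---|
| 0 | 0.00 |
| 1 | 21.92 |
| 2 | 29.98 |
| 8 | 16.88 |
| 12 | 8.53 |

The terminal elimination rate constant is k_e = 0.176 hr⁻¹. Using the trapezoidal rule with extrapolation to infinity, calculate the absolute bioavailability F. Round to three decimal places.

F = 0.088

Trapezoidal AUC_0→12 (oral solution):
  [0→1]: (0.00+21.92)/2 × 1 = 10.96
  [1→2]: (21.92+29.98)/2 × 1 = 25.95
  [2→8]: (29.98+16.88)/2 × 6 = 140.58
  [8→12]: (16.88+8.53)/2 × 4 = 50.82
  Sum = 228.31 mg/L·hr
Tail: C_last/k_e = 8.53/0.176 = 48.466
AUC_0→∞ (oral solution) = 228.31 + 48.466 = 276.776 mg/L·hr
F = (AUC_ev/D_ev)/(AUC_iv/D_iv) = (276.776/37.5)/(2090/25) = 7.38069/83.6 = 0.0883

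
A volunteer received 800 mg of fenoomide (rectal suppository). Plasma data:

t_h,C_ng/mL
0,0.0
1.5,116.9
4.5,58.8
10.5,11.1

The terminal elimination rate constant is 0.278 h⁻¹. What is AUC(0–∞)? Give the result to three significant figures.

Trapezoidal AUC_0→10.5:
  [0→1.5]: (0.0+116.9)/2 × 1.5 = 87.675
  [1.5→4.5]: (116.9+58.8)/2 × 3 = 263.55
  [4.5→10.5]: (58.8+11.1)/2 × 6 = 209.7
  Sum = 560.925 ng/mL·h
Extrapolated tail: C_last / k_e = 11.1 / 0.278 = 39.928
AUC_0→∞ = 560.925 + 39.928 = 600.853 ng/mL·h

AUC = 601 ng/mL·h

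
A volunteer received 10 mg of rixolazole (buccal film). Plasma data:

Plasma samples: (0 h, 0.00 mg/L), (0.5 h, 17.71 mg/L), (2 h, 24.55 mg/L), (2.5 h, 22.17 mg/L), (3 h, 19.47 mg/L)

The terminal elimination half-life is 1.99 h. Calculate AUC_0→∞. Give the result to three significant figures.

Trapezoidal AUC_0→3:
  [0→0.5]: (0.00+17.71)/2 × 0.5 = 4.4275
  [0.5→2]: (17.71+24.55)/2 × 1.5 = 31.695
  [2→2.5]: (24.55+22.17)/2 × 0.5 = 11.68
  [2.5→3]: (22.17+19.47)/2 × 0.5 = 10.41
  Sum = 58.2125 mg/L·h
k_e = ln2 / t½ = 0.693147 / 1.99 = 0.3483 h^-1
Extrapolated tail: C_last / k_e = 19.47 / 0.3483 = 55.900
AUC_0→∞ = 58.2125 + 55.900 = 114.1125 mg/L·h

AUC = 114 mg/L·h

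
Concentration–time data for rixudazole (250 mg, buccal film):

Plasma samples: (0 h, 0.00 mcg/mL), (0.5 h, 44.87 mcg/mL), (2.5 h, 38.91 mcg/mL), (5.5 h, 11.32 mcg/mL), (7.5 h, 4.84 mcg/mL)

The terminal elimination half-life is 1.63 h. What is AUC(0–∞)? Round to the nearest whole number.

AUC = 198 mcg/mL·h

Trapezoidal AUC_0→7.5:
  [0→0.5]: (0.00+44.87)/2 × 0.5 = 11.2175
  [0.5→2.5]: (44.87+38.91)/2 × 2 = 83.78
  [2.5→5.5]: (38.91+11.32)/2 × 3 = 75.345
  [5.5→7.5]: (11.32+4.84)/2 × 2 = 16.16
  Sum = 186.5025 mcg/mL·h
k_e = ln2 / t½ = 0.693147 / 1.63 = 0.4252 h^-1
Extrapolated tail: C_last / k_e = 4.84 / 0.4252 = 11.383
AUC_0→∞ = 186.5025 + 11.383 = 197.8855 mcg/mL·h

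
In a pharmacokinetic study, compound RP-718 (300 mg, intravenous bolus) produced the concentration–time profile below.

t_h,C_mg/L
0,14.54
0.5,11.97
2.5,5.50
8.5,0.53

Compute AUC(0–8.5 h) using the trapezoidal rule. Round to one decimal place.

Trapezoidal AUC_0→8.5:
  [0→0.5]: (14.54+11.97)/2 × 0.5 = 6.6275
  [0.5→2.5]: (11.97+5.50)/2 × 2 = 17.47
  [2.5→8.5]: (5.50+0.53)/2 × 6 = 18.09
  Sum = 42.1875 mg/L·h

AUC = 42.2 mg/L·h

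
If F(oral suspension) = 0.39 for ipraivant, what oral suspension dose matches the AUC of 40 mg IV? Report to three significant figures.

For equal systemic exposure: F × D_ev = D_iv
D_ev = D_iv / F = 40 / 0.39 = 102.564 mg

D_oral = 103 mg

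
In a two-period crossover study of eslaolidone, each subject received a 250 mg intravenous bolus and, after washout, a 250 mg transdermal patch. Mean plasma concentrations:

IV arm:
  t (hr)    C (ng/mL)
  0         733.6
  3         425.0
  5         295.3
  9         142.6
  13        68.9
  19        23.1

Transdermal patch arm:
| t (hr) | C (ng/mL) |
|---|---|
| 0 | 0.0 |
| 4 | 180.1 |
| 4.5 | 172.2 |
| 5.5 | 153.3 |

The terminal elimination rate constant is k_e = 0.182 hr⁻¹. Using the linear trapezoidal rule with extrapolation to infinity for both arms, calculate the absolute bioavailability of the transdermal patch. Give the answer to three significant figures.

Trapezoidal AUC_0→19 (IV):
  [0→3]: (733.6+425.0)/2 × 3 = 1737.9
  [3→5]: (425.0+295.3)/2 × 2 = 720.3
  [5→9]: (295.3+142.6)/2 × 4 = 875.8
  [9→13]: (142.6+68.9)/2 × 4 = 423.0
  [13→19]: (68.9+23.1)/2 × 6 = 276.0
  Sum = 4033.0 ng/mL·hr
IV tail: 23.1/0.182 = 126.923; AUC_iv,0→∞ = 4033.0 + 126.923 = 4159.923 ng/mL·hr
Trapezoidal AUC_0→5.5 (transdermal patch):
  [0→4]: (0.0+180.1)/2 × 4 = 360.2
  [4→4.5]: (180.1+172.2)/2 × 0.5 = 88.075
  [4.5→5.5]: (172.2+153.3)/2 × 1 = 162.75
  Sum = 611.025 ng/mL·hr
transdermal patch tail: 153.3/0.182 = 842.308; AUC_ev,0→∞ = 611.025 + 842.308 = 1453.333 ng/mL·hr
F = (AUC_ev/D_ev)/(AUC_iv/D_iv) = (1453.333/250)/(4159.923/250) = 5.813332/16.639692 = 0.3494

F = 0.349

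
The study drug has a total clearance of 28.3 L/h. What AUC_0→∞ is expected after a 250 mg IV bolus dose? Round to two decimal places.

AUC = 8.83 mg/L·h

AUC_0→∞ = Dose_iv / CL
        = 250 / 28.3 = 8.83392 mg/L·h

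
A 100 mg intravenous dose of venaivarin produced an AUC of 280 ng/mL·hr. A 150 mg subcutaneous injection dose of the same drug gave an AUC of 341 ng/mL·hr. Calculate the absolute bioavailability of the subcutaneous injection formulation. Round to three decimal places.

F = 0.812

F = (AUC_ev / D_ev) / (AUC_iv / D_iv)
  = (341/150) / (280/100)
  = 2.27333 / 2.8 = 0.8119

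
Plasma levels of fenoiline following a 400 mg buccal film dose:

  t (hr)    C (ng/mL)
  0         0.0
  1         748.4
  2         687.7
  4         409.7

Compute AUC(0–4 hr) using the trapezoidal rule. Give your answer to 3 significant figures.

Trapezoidal AUC_0→4:
  [0→1]: (0.0+748.4)/2 × 1 = 374.2
  [1→2]: (748.4+687.7)/2 × 1 = 718.05
  [2→4]: (687.7+409.7)/2 × 2 = 1097.4
  Sum = 2189.65 ng/mL·hr

AUC = 2190 ng/mL·hr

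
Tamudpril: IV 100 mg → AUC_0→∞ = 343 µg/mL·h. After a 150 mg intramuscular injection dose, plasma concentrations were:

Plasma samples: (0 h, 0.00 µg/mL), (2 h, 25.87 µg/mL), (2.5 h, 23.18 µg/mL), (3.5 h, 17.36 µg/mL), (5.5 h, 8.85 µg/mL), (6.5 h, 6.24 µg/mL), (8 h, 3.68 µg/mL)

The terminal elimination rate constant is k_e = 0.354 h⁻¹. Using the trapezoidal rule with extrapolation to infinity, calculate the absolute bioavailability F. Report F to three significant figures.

F = 0.214

Trapezoidal AUC_0→8 (intramuscular injection):
  [0→2]: (0.00+25.87)/2 × 2 = 25.87
  [2→2.5]: (25.87+23.18)/2 × 0.5 = 12.2625
  [2.5→3.5]: (23.18+17.36)/2 × 1 = 20.27
  [3.5→5.5]: (17.36+8.85)/2 × 2 = 26.21
  [5.5→6.5]: (8.85+6.24)/2 × 1 = 7.545
  [6.5→8]: (6.24+3.68)/2 × 1.5 = 7.44
  Sum = 99.5975 µg/mL·h
Tail: C_last/k_e = 3.68/0.354 = 10.395
AUC_0→∞ (intramuscular injection) = 99.5975 + 10.395 = 109.9925 µg/mL·h
F = (AUC_ev/D_ev)/(AUC_iv/D_iv) = (109.9925/150)/(343/100) = 0.733283/3.43 = 0.2138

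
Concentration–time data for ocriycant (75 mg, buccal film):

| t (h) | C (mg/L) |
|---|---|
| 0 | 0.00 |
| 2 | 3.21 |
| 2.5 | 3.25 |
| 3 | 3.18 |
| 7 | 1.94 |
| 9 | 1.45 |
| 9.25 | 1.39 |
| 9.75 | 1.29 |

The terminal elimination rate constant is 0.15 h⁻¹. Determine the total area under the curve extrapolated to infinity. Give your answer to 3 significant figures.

AUC = 29.7 mg/L·h

Trapezoidal AUC_0→9.75:
  [0→2]: (0.00+3.21)/2 × 2 = 3.21
  [2→2.5]: (3.21+3.25)/2 × 0.5 = 1.615
  [2.5→3]: (3.25+3.18)/2 × 0.5 = 1.6075
  [3→7]: (3.18+1.94)/2 × 4 = 10.24
  [7→9]: (1.94+1.45)/2 × 2 = 3.39
  [9→9.25]: (1.45+1.39)/2 × 0.25 = 0.355
  [9.25→9.75]: (1.39+1.29)/2 × 0.5 = 0.67
  Sum = 21.0875 mg/L·h
Extrapolated tail: C_last / k_e = 1.29 / 0.15 = 8.600
AUC_0→∞ = 21.0875 + 8.600 = 29.6875 mg/L·h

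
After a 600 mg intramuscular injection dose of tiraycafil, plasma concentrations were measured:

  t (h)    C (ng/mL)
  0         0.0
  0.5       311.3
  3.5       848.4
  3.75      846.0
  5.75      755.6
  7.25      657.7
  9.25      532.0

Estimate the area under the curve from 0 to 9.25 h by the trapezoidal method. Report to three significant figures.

Trapezoidal AUC_0→9.25:
  [0→0.5]: (0.0+311.3)/2 × 0.5 = 77.825
  [0.5→3.5]: (311.3+848.4)/2 × 3 = 1739.55
  [3.5→3.75]: (848.4+846.0)/2 × 0.25 = 211.8
  [3.75→5.75]: (846.0+755.6)/2 × 2 = 1601.6
  [5.75→7.25]: (755.6+657.7)/2 × 1.5 = 1059.975
  [7.25→9.25]: (657.7+532.0)/2 × 2 = 1189.7
  Sum = 5880.45 ng/mL·h

AUC = 5880 ng/mL·h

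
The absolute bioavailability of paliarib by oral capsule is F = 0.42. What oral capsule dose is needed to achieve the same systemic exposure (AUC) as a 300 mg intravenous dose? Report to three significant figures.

D_oral = 714 mg

For equal systemic exposure: F × D_ev = D_iv
D_ev = D_iv / F = 300 / 0.42 = 714.286 mg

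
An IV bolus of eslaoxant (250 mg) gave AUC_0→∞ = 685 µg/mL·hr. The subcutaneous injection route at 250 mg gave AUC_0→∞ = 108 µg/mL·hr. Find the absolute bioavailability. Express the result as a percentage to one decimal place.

F = 15.8%

F = (AUC_ev / D_ev) / (AUC_iv / D_iv)
  = (108/250) / (685/250)
  = 0.432 / 2.74 = 0.1577
  = 15.77%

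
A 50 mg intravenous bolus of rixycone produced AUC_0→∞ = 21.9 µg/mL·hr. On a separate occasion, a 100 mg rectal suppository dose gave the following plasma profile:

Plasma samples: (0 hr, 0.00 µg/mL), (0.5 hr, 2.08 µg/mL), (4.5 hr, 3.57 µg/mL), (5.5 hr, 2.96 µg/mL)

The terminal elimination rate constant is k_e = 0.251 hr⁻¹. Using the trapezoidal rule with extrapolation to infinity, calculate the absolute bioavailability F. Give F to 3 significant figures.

Trapezoidal AUC_0→5.5 (rectal suppository):
  [0→0.5]: (0.00+2.08)/2 × 0.5 = 0.52
  [0.5→4.5]: (2.08+3.57)/2 × 4 = 11.3
  [4.5→5.5]: (3.57+2.96)/2 × 1 = 3.265
  Sum = 15.085 µg/mL·hr
Tail: C_last/k_e = 2.96/0.251 = 11.793
AUC_0→∞ (rectal suppository) = 15.085 + 11.793 = 26.878 µg/mL·hr
F = (AUC_ev/D_ev)/(AUC_iv/D_iv) = (26.878/100)/(21.9/50) = 0.26878/0.438 = 0.6137

F = 0.614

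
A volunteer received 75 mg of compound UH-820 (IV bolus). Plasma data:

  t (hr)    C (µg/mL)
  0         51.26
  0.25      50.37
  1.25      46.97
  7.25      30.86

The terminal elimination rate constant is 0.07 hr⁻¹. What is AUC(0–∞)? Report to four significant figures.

Trapezoidal AUC_0→7.25:
  [0→0.25]: (51.26+50.37)/2 × 0.25 = 12.70375
  [0.25→1.25]: (50.37+46.97)/2 × 1 = 48.67
  [1.25→7.25]: (46.97+30.86)/2 × 6 = 233.49
  Sum = 294.86375 µg/mL·hr
Extrapolated tail: C_last / k_e = 30.86 / 0.07 = 440.857
AUC_0→∞ = 294.86375 + 440.857 = 735.72075 µg/mL·hr

AUC = 735.7 µg/mL·hr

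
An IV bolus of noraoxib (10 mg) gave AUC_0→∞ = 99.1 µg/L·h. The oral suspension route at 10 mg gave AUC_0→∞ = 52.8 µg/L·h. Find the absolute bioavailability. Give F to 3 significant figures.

F = 0.533

F = (AUC_ev / D_ev) / (AUC_iv / D_iv)
  = (52.8/10) / (99.1/10)
  = 5.28 / 9.91 = 0.5328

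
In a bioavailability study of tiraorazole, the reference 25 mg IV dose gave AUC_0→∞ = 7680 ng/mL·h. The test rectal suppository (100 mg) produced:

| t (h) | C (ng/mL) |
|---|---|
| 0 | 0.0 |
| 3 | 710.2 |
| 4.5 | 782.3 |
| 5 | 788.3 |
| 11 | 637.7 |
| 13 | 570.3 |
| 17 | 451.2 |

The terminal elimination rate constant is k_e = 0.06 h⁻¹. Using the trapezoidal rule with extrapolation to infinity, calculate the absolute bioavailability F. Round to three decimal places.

Trapezoidal AUC_0→17 (rectal suppository):
  [0→3]: (0.0+710.2)/2 × 3 = 1065.3
  [3→4.5]: (710.2+782.3)/2 × 1.5 = 1119.375
  [4.5→5]: (782.3+788.3)/2 × 0.5 = 392.65
  [5→11]: (788.3+637.7)/2 × 6 = 4278.0
  [11→13]: (637.7+570.3)/2 × 2 = 1208.0
  [13→17]: (570.3+451.2)/2 × 4 = 2043.0
  Sum = 10106.325 ng/mL·h
Tail: C_last/k_e = 451.2/0.06 = 7520.000
AUC_0→∞ (rectal suppository) = 10106.325 + 7520.000 = 17626.325 ng/mL·h
F = (AUC_ev/D_ev)/(AUC_iv/D_iv) = (17626.325/100)/(7680/25) = 176.26325/307.2 = 0.5738

F = 0.574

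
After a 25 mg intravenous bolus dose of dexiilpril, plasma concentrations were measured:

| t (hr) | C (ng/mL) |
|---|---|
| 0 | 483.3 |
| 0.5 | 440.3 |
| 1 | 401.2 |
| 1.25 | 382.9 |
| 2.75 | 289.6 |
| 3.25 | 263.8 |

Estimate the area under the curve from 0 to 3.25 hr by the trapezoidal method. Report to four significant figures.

AUC = 1182 ng/mL·hr

Trapezoidal AUC_0→3.25:
  [0→0.5]: (483.3+440.3)/2 × 0.5 = 230.9
  [0.5→1]: (440.3+401.2)/2 × 0.5 = 210.375
  [1→1.25]: (401.2+382.9)/2 × 0.25 = 98.0125
  [1.25→2.75]: (382.9+289.6)/2 × 1.5 = 504.375
  [2.75→3.25]: (289.6+263.8)/2 × 0.5 = 138.35
  Sum = 1182.0125 ng/mL·hr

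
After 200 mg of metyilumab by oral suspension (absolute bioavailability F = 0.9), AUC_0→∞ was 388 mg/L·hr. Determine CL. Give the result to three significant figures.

CL = F × Dose / AUC_0→∞
   = 0.9 × 200 / 388 = 0.463918 L/hr

CL = 0.464 L/hr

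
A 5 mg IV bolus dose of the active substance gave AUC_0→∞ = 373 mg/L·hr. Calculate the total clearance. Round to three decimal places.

CL = 0.013 L/hr

CL = Dose_iv / AUC_0→∞
   = 5 / 373 = 0.0134048 L/hr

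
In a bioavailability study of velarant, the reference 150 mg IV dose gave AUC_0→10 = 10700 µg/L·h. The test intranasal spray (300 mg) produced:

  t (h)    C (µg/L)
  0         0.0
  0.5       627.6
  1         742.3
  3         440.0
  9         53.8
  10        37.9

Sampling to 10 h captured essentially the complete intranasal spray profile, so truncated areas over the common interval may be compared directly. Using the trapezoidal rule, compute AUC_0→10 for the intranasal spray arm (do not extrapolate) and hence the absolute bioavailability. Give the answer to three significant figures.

F = 0.150

Trapezoidal AUC_0→10 (intranasal spray):
  [0→0.5]: (0.0+627.6)/2 × 0.5 = 156.9
  [0.5→1]: (627.6+742.3)/2 × 0.5 = 342.475
  [1→3]: (742.3+440.0)/2 × 2 = 1182.3
  [3→9]: (440.0+53.8)/2 × 6 = 1481.4
  [9→10]: (53.8+37.9)/2 × 1 = 45.85
  Sum = 3208.925 µg/L·h
F = (AUC_ev/D_ev)/(AUC_iv/D_iv) = (3208.925/300)/(10700/150) = 10.6964/71.3333 = 0.1499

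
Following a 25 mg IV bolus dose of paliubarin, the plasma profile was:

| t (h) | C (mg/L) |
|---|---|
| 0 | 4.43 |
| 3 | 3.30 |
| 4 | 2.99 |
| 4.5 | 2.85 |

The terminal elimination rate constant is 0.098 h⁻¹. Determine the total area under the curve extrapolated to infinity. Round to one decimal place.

AUC = 45.3 mg/L·h

Trapezoidal AUC_0→4.5:
  [0→3]: (4.43+3.30)/2 × 3 = 11.595
  [3→4]: (3.30+2.99)/2 × 1 = 3.145
  [4→4.5]: (2.99+2.85)/2 × 0.5 = 1.46
  Sum = 16.2 mg/L·h
Extrapolated tail: C_last / k_e = 2.85 / 0.098 = 29.082
AUC_0→∞ = 16.2 + 29.082 = 45.282 mg/L·h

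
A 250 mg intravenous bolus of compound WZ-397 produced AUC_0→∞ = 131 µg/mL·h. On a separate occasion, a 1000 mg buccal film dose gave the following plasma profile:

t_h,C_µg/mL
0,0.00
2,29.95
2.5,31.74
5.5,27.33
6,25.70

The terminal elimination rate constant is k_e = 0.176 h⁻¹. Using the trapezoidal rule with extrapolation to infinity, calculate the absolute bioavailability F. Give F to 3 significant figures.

F = 0.560

Trapezoidal AUC_0→6 (buccal film):
  [0→2]: (0.00+29.95)/2 × 2 = 29.95
  [2→2.5]: (29.95+31.74)/2 × 0.5 = 15.4225
  [2.5→5.5]: (31.74+27.33)/2 × 3 = 88.605
  [5.5→6]: (27.33+25.70)/2 × 0.5 = 13.2575
  Sum = 147.235 µg/mL·h
Tail: C_last/k_e = 25.70/0.176 = 146.023
AUC_0→∞ (buccal film) = 147.235 + 146.023 = 293.258 µg/mL·h
F = (AUC_ev/D_ev)/(AUC_iv/D_iv) = (293.258/1000)/(131/250) = 0.293258/0.524 = 0.5597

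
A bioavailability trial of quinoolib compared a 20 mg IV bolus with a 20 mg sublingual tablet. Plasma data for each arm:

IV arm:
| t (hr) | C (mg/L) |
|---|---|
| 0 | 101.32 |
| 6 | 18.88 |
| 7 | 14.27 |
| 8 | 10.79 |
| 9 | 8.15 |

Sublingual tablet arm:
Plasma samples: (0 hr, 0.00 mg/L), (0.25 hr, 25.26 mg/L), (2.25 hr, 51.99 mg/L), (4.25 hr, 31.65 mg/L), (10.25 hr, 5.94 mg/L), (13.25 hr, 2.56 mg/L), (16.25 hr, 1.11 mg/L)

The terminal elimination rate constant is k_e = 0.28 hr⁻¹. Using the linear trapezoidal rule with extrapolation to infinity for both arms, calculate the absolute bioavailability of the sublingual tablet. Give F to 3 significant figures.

F = 0.698

Trapezoidal AUC_0→9 (IV):
  [0→6]: (101.32+18.88)/2 × 6 = 360.6
  [6→7]: (18.88+14.27)/2 × 1 = 16.575
  [7→8]: (14.27+10.79)/2 × 1 = 12.53
  [8→9]: (10.79+8.15)/2 × 1 = 9.47
  Sum = 399.175 mg/L·hr
IV tail: 8.15/0.28 = 29.107; AUC_iv,0→∞ = 399.175 + 29.107 = 428.282 mg/L·hr
Trapezoidal AUC_0→16.25 (sublingual tablet):
  [0→0.25]: (0.00+25.26)/2 × 0.25 = 3.1575
  [0.25→2.25]: (25.26+51.99)/2 × 2 = 77.25
  [2.25→4.25]: (51.99+31.65)/2 × 2 = 83.64
  [4.25→10.25]: (31.65+5.94)/2 × 6 = 112.77
  [10.25→13.25]: (5.94+2.56)/2 × 3 = 12.75
  [13.25→16.25]: (2.56+1.11)/2 × 3 = 5.505
  Sum = 295.0725 mg/L·hr
sublingual tablet tail: 1.11/0.28 = 3.964; AUC_ev,0→∞ = 295.0725 + 3.964 = 299.0365 mg/L·hr
F = (AUC_ev/D_ev)/(AUC_iv/D_iv) = (299.0365/20)/(428.282/20) = 14.951825/21.4141 = 0.6982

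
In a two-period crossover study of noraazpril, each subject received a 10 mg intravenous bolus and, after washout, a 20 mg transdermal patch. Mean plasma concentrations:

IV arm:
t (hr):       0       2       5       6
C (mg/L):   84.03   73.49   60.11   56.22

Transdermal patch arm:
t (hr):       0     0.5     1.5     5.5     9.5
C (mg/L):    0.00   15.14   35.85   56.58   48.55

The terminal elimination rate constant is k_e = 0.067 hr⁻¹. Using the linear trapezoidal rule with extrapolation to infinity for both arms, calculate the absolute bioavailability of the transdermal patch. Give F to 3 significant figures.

F = 0.458

Trapezoidal AUC_0→6 (IV):
  [0→2]: (84.03+73.49)/2 × 2 = 157.52
  [2→5]: (73.49+60.11)/2 × 3 = 200.4
  [5→6]: (60.11+56.22)/2 × 1 = 58.165
  Sum = 416.085 mg/L·hr
IV tail: 56.22/0.067 = 839.104; AUC_iv,0→∞ = 416.085 + 839.104 = 1255.189 mg/L·hr
Trapezoidal AUC_0→9.5 (transdermal patch):
  [0→0.5]: (0.00+15.14)/2 × 0.5 = 3.785
  [0.5→1.5]: (15.14+35.85)/2 × 1 = 25.495
  [1.5→5.5]: (35.85+56.58)/2 × 4 = 184.86
  [5.5→9.5]: (56.58+48.55)/2 × 4 = 210.26
  Sum = 424.4 mg/L·hr
transdermal patch tail: 48.55/0.067 = 724.627; AUC_ev,0→∞ = 424.4 + 724.627 = 1149.027 mg/L·hr
F = (AUC_ev/D_ev)/(AUC_iv/D_iv) = (1149.027/20)/(1255.189/10) = 57.45135/125.5189 = 0.4577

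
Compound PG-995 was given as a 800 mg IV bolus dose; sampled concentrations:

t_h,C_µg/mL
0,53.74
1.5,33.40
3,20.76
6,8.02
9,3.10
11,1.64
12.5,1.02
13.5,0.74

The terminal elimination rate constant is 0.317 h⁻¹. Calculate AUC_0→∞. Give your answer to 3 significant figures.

AUC = 176 µg/mL·h

Trapezoidal AUC_0→13.5:
  [0→1.5]: (53.74+33.40)/2 × 1.5 = 65.355
  [1.5→3]: (33.40+20.76)/2 × 1.5 = 40.62
  [3→6]: (20.76+8.02)/2 × 3 = 43.17
  [6→9]: (8.02+3.10)/2 × 3 = 16.68
  [9→11]: (3.10+1.64)/2 × 2 = 4.74
  [11→12.5]: (1.64+1.02)/2 × 1.5 = 1.995
  [12.5→13.5]: (1.02+0.74)/2 × 1 = 0.88
  Sum = 173.44 µg/mL·h
Extrapolated tail: C_last / k_e = 0.74 / 0.317 = 2.334
AUC_0→∞ = 173.44 + 2.334 = 175.774 µg/mL·h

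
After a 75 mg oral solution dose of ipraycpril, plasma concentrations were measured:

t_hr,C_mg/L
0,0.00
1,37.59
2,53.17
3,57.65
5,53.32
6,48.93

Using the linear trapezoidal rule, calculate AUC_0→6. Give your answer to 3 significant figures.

Trapezoidal AUC_0→6:
  [0→1]: (0.00+37.59)/2 × 1 = 18.795
  [1→2]: (37.59+53.17)/2 × 1 = 45.38
  [2→3]: (53.17+57.65)/2 × 1 = 55.41
  [3→5]: (57.65+53.32)/2 × 2 = 110.97
  [5→6]: (53.32+48.93)/2 × 1 = 51.125
  Sum = 281.68 mg/L·hr

AUC = 282 mg/L·hr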